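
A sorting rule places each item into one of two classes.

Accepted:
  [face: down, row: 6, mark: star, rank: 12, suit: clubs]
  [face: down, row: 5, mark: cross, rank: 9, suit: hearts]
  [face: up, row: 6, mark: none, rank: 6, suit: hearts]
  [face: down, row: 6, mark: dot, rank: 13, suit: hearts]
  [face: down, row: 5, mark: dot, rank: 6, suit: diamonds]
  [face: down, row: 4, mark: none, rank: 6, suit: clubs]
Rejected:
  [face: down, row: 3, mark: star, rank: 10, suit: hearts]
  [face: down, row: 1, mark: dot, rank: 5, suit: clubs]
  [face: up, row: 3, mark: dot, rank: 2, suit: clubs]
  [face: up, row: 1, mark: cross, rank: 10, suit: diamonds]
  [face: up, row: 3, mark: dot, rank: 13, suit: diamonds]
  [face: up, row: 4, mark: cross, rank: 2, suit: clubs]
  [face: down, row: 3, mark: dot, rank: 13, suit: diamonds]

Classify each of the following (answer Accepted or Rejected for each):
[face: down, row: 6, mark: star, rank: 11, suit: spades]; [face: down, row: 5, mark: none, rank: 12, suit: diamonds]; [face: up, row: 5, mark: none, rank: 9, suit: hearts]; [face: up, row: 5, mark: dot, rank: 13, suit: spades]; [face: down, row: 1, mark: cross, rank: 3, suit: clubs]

Accepted, Accepted, Accepted, Accepted, Rejected

The pattern is that an item is 'Accepted' exactly when: row ≥ 4 AND rank ≥ 5.
[face: down, row: 6, mark: star, rank: 11, suit: spades]: row = 6, rank = 11 — meets the rule, so Accepted. [face: down, row: 5, mark: none, rank: 12, suit: diamonds]: row = 5, rank = 12 — meets the rule, so Accepted. [face: up, row: 5, mark: none, rank: 9, suit: hearts]: row = 5, rank = 9 — meets the rule, so Accepted. [face: up, row: 5, mark: dot, rank: 13, suit: spades]: row = 5, rank = 13 — meets the rule, so Accepted. [face: down, row: 1, mark: cross, rank: 3, suit: clubs]: row = 1, rank = 3 — does not fit, so Rejected.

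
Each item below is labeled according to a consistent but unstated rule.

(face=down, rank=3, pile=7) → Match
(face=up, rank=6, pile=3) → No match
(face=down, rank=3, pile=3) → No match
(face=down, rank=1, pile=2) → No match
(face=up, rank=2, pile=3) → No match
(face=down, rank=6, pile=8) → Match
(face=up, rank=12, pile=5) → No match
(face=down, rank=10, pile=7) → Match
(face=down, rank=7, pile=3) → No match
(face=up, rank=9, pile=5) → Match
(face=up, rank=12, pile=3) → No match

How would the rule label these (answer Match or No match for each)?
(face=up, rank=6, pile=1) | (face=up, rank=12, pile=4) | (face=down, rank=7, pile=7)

The classifier is using: rank ≤ 10 AND pile ≥ 5.
(face=up, rank=6, pile=1) — rank = 6, pile = 1, hence No match.
(face=up, rank=12, pile=4) — rank = 12, pile = 4, hence No match.
(face=down, rank=7, pile=7) — rank = 7, pile = 7, hence Match.

No match, No match, Match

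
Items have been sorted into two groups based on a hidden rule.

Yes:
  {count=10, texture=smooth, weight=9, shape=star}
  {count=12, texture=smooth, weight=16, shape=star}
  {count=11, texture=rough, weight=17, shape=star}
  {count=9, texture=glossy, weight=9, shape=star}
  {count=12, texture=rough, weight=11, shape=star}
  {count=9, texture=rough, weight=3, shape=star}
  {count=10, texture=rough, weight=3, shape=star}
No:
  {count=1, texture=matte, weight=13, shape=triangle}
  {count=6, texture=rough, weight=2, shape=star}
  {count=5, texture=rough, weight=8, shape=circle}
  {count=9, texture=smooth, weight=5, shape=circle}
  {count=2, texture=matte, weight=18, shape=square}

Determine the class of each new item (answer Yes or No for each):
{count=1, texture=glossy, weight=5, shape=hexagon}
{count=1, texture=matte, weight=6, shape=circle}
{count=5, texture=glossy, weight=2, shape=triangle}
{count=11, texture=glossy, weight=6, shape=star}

One predicate separates the groups cleanly: shape is star AND count ≥ 9.
{count=1, texture=glossy, weight=5, shape=hexagon} — shape is hexagon, count = 1, hence No.
{count=1, texture=matte, weight=6, shape=circle} — shape is circle, count = 1, hence No.
{count=5, texture=glossy, weight=2, shape=triangle} — shape is triangle, count = 5, hence No.
{count=11, texture=glossy, weight=6, shape=star} — shape is star, count = 11, hence Yes.

No, No, No, Yes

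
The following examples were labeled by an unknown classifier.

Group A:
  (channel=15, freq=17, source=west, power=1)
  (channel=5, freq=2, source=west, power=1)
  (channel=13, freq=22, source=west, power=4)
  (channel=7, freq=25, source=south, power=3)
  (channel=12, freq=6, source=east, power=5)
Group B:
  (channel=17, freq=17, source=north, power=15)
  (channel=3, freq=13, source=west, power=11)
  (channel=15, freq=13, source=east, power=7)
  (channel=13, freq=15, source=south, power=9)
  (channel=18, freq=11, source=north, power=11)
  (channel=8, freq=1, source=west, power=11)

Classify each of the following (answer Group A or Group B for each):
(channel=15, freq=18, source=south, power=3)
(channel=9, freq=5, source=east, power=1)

Group A, Group A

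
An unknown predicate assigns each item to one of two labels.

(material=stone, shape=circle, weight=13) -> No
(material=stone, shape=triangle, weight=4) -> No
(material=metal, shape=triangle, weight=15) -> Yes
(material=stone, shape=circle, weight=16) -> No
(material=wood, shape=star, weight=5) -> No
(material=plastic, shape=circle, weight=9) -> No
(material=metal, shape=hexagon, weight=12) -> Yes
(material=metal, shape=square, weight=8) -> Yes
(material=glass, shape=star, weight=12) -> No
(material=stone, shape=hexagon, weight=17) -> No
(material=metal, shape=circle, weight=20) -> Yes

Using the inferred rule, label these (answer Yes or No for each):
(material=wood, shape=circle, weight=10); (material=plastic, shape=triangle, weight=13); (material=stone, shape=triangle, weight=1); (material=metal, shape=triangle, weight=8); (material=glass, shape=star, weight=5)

No, No, No, Yes, No

Looking at the examples, the only property every 'Yes' case has and every 'No' case lacks is: material is metal.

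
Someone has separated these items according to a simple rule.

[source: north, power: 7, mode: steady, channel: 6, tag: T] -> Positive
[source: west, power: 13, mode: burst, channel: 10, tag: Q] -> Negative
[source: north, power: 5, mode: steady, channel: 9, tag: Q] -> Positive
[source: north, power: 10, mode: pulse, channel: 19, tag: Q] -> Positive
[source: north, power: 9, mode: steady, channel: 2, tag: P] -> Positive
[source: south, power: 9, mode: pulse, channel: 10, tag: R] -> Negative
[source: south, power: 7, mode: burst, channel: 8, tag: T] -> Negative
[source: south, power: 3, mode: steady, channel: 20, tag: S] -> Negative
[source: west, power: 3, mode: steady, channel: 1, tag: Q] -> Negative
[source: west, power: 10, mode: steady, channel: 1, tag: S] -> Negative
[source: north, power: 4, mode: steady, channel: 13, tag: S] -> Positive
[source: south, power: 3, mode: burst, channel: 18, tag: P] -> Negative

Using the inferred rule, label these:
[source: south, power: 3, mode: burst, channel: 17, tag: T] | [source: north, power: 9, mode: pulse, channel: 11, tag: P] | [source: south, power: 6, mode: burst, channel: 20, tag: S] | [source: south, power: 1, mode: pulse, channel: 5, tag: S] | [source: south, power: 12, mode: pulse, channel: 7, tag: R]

Negative, Positive, Negative, Negative, Negative

Looking at the examples, the only property every 'Positive' case has and every 'Negative' case lacks is: source is north.
[source: south, power: 3, mode: burst, channel: 17, tag: T]: Negative (source is south).
[source: north, power: 9, mode: pulse, channel: 11, tag: P]: Positive (source is north).
[source: south, power: 6, mode: burst, channel: 20, tag: S]: Negative (source is south).
[source: south, power: 1, mode: pulse, channel: 5, tag: S]: Negative (source is south).
[source: south, power: 12, mode: pulse, channel: 7, tag: R]: Negative (source is south).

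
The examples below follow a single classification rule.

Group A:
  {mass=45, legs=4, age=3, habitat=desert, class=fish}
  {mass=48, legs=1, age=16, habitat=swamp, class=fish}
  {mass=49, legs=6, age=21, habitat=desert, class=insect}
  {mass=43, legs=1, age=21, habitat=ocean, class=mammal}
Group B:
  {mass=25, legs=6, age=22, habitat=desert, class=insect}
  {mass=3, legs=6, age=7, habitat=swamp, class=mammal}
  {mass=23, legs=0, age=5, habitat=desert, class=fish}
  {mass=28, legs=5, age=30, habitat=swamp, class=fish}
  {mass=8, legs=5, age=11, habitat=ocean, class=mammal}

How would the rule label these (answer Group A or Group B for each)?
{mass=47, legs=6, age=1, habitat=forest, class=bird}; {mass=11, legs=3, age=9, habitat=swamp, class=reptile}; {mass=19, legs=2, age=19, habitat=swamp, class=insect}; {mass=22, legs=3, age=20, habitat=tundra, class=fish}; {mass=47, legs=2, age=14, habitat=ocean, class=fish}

The simplest hypothesis consistent with all the labels is: mass ≥ 43.
{mass=47, legs=6, age=1, habitat=forest, class=bird}: mass = 47 — meets the rule, so Group A. {mass=11, legs=3, age=9, habitat=swamp, class=reptile}: mass = 11 — does not fit, so Group B. {mass=19, legs=2, age=19, habitat=swamp, class=insect}: mass = 19 — does not fit, so Group B. {mass=22, legs=3, age=20, habitat=tundra, class=fish}: mass = 22 — does not fit, so Group B. {mass=47, legs=2, age=14, habitat=ocean, class=fish}: mass = 47 — meets the rule, so Group A.

Group A, Group B, Group B, Group B, Group A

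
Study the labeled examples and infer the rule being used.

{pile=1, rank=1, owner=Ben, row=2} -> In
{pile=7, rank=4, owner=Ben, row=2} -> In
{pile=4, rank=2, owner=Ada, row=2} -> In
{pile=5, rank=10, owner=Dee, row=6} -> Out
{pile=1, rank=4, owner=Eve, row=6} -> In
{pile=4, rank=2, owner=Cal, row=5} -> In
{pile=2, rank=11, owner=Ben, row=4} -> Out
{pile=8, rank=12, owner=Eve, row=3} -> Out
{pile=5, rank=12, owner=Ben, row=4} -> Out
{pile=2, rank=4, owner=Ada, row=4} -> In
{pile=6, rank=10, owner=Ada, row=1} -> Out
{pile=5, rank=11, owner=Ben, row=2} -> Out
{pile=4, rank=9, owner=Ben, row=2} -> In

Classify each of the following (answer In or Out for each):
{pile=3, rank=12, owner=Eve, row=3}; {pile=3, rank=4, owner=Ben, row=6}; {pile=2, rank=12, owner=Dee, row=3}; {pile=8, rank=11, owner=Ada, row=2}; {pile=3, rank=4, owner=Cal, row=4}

Out, In, Out, Out, In

The common property of the 'In' items is: rank ≤ 9. No 'Out' item has it.
{pile=3, rank=12, owner=Eve, row=3}: Out (rank = 12). {pile=3, rank=4, owner=Ben, row=6}: In (rank = 4). {pile=2, rank=12, owner=Dee, row=3}: Out (rank = 12). {pile=8, rank=11, owner=Ada, row=2}: Out (rank = 11). {pile=3, rank=4, owner=Cal, row=4}: In (rank = 4).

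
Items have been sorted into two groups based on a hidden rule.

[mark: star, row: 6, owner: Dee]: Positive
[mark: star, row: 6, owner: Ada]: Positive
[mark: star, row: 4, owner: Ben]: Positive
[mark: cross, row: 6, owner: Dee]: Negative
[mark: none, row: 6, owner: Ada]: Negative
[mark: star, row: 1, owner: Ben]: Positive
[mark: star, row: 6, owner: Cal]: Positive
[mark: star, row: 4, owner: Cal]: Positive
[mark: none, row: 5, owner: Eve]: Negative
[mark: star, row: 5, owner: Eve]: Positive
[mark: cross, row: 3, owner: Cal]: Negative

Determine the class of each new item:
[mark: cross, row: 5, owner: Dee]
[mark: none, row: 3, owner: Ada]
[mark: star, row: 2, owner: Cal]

A rule that fits every label: mark is star — true of each 'Positive' example, false of each 'Negative' one.
[mark: cross, row: 5, owner: Dee]: mark is cross, lacks this property → Negative. [mark: none, row: 3, owner: Ada]: mark is none, lacks this property → Negative. [mark: star, row: 2, owner: Cal]: mark is star, fits → Positive.

Negative, Negative, Positive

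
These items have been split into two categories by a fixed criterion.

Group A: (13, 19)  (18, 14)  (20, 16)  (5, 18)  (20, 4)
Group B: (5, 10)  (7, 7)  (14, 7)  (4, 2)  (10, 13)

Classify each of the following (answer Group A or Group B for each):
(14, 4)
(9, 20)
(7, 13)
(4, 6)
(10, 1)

One predicate separates the groups cleanly: max ≥ 16.

Group B, Group A, Group B, Group B, Group B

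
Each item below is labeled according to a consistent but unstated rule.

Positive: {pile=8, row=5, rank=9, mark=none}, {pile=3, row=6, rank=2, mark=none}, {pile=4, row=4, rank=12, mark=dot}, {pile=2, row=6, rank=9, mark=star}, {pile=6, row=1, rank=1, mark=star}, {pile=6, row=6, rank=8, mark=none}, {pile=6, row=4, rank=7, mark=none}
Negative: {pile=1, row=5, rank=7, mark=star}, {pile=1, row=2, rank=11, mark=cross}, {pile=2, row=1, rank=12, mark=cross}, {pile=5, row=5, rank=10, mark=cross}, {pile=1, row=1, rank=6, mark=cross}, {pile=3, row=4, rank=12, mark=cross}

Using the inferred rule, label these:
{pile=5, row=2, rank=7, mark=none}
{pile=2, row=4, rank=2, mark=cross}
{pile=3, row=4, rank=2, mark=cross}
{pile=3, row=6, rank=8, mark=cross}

Positive, Negative, Negative, Negative

The common property of the 'Positive' items is: mark is not cross AND pile ≥ 2. No 'Negative' item has it.
{pile=5, row=2, rank=7, mark=none}: mark is none, pile = 5 — matches, so Positive.
{pile=2, row=4, rank=2, mark=cross}: mark is cross, pile = 2 — does not fit, so Negative.
{pile=3, row=4, rank=2, mark=cross}: mark is cross, pile = 3 — does not fit, so Negative.
{pile=3, row=6, rank=8, mark=cross}: mark is cross, pile = 3 — does not fit, so Negative.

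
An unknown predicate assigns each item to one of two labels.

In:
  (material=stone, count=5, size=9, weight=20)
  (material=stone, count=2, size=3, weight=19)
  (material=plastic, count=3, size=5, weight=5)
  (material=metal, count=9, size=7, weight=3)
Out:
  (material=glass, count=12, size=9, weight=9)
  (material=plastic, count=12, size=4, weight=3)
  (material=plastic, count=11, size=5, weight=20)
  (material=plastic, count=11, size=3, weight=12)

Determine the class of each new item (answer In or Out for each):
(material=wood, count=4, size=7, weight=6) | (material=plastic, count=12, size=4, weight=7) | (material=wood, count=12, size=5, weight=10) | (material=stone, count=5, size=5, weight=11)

In, Out, Out, In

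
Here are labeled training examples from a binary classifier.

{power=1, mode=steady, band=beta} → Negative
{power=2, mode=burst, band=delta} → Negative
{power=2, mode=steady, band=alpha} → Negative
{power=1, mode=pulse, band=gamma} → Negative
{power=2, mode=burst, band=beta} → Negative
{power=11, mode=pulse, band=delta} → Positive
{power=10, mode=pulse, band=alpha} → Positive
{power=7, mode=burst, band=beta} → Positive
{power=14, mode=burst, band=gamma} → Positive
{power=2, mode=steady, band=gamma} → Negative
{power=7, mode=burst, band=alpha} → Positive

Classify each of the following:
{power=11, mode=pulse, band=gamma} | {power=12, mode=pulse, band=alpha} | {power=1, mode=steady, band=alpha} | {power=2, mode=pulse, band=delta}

Positive, Positive, Negative, Negative

A rule that fits every label: power ≥ 7 — true of each 'Positive' example, false of each 'Negative' one.
{power=11, mode=pulse, band=gamma} → power = 11 → Positive. {power=12, mode=pulse, band=alpha} → power = 12 → Positive. {power=1, mode=steady, band=alpha} → power = 1 → Negative. {power=2, mode=pulse, band=delta} → power = 2 → Negative.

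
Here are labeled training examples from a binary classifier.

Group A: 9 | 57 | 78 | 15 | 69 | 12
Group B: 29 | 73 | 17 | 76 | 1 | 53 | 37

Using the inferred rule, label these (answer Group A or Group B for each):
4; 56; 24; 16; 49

The distinguishing property — multiple of 3 — holds for all the 'Group A' cases and none of the 'Group B' cases.
4: 4 = 3·1 + 1 — doesn't qualify, so Group B. 56: 56 = 3·18 + 2 — doesn't qualify, so Group B. 24: 24 = 3·8 — qualifies, so Group A. 16: 16 = 3·5 + 1 — doesn't qualify, so Group B. 49: 49 = 3·16 + 1 — doesn't qualify, so Group B.

Group B, Group B, Group A, Group B, Group B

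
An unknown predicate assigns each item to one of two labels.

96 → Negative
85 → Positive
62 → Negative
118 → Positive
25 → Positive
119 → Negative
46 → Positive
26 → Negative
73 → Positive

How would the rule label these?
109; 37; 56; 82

Positive, Positive, Negative, Positive

Comparing the two groups points to one rule — ≡ 1 (mod 3).
109 → 109 mod 3 = 1 → Positive.
37 → 37 mod 3 = 1 → Positive.
56 → 56 mod 3 = 2 → Negative.
82 → 82 mod 3 = 1 → Positive.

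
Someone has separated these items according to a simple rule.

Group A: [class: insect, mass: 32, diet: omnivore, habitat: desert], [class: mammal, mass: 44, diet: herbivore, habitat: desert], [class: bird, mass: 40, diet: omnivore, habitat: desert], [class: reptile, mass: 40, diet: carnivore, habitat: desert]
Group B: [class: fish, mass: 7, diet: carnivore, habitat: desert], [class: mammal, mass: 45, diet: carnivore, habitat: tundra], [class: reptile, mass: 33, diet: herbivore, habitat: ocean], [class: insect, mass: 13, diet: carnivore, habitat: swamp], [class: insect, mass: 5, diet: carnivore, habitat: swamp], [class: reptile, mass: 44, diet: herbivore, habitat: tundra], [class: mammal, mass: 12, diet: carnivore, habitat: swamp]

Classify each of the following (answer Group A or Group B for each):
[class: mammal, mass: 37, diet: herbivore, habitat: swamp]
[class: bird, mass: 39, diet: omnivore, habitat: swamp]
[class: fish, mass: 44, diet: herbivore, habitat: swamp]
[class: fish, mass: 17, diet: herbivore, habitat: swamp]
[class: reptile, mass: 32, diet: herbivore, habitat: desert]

One predicate separates the groups cleanly: habitat is desert AND mass ≥ 12.
[class: mammal, mass: 37, diet: herbivore, habitat: swamp]: habitat is swamp, mass = 37, fails the rule → Group B. [class: bird, mass: 39, diet: omnivore, habitat: swamp]: habitat is swamp, mass = 39, fails the rule → Group B. [class: fish, mass: 44, diet: herbivore, habitat: swamp]: habitat is swamp, mass = 44, fails the rule → Group B. [class: fish, mass: 17, diet: herbivore, habitat: swamp]: habitat is swamp, mass = 17, fails the rule → Group B. [class: reptile, mass: 32, diet: herbivore, habitat: desert]: habitat is desert, mass = 32, satisfies this → Group A.

Group B, Group B, Group B, Group B, Group A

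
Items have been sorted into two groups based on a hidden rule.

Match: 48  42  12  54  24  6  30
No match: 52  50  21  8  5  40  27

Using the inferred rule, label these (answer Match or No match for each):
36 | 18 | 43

Match, Match, No match

The distinguishing property — multiple of 6 — holds for all the 'Match' cases and none of the 'No match' cases.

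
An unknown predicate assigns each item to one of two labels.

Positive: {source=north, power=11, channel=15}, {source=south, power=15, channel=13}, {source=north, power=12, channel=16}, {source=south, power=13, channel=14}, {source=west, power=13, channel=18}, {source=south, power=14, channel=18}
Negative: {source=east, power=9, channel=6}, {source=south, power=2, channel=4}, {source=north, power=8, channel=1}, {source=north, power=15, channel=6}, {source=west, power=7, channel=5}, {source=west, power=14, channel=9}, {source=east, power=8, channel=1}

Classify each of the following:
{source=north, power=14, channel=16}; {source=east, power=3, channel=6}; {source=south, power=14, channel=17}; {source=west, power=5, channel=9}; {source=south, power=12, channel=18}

The common property of the 'Positive' items is: channel ≥ 13. No 'Negative' item has it.
{source=north, power=14, channel=16}: channel = 16, fits → Positive.
{source=east, power=3, channel=6}: channel = 6, does not pass → Negative.
{source=south, power=14, channel=17}: channel = 17, fits → Positive.
{source=west, power=5, channel=9}: channel = 9, does not pass → Negative.
{source=south, power=12, channel=18}: channel = 18, fits → Positive.

Positive, Negative, Positive, Negative, Positive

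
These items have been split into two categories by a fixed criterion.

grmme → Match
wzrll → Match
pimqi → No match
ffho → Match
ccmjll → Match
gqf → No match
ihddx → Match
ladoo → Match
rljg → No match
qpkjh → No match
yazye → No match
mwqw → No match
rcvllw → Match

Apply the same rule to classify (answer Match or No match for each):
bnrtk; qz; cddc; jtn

The distinguishing property — has a double letter — holds for all the 'Match' cases and none of the 'No match' cases.
bnrtk — no doubled letter, hence No match. qz — no doubled letter, hence No match. cddc — 'dd' doubled, hence Match. jtn — no doubled letter, hence No match.

No match, No match, Match, No match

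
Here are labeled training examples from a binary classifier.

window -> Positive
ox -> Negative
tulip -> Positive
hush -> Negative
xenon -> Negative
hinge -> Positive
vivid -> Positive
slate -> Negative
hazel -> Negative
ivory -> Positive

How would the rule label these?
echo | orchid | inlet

Negative, Positive, Positive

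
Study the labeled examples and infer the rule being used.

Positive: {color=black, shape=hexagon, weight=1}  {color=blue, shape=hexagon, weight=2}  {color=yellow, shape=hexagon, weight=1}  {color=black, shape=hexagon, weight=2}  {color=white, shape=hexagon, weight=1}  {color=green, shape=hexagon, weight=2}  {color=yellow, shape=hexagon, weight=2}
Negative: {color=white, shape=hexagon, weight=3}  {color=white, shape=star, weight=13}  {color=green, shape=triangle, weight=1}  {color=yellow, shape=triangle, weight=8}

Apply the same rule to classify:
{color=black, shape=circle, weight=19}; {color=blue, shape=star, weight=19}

Negative, Negative

The distinguishing property — shape is hexagon AND weight ≤ 2 — holds for all the 'Positive' cases and none of the 'Negative' cases.
Negative: {color=black, shape=circle, weight=19}, since shape is circle, weight = 19.
Negative: {color=blue, shape=star, weight=19}, since shape is star, weight = 19.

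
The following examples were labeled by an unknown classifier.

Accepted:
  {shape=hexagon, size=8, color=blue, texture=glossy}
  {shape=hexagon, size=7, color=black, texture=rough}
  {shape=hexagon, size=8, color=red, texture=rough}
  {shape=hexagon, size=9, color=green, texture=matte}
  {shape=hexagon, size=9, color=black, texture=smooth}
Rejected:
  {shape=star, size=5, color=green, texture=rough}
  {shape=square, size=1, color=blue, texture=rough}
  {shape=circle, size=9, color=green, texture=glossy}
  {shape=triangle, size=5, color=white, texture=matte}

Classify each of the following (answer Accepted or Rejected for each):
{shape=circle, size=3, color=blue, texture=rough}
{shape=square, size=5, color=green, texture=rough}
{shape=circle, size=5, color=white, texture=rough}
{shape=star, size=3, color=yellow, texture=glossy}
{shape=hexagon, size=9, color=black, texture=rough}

Rejected, Rejected, Rejected, Rejected, Accepted

The common property of the 'Accepted' items is: shape is hexagon. No 'Rejected' item has it.
{shape=circle, size=3, color=blue, texture=rough}: shape is circle, lacks this property → Rejected.
{shape=square, size=5, color=green, texture=rough}: shape is square, lacks this property → Rejected.
{shape=circle, size=5, color=white, texture=rough}: shape is circle, lacks this property → Rejected.
{shape=star, size=3, color=yellow, texture=glossy}: shape is star, lacks this property → Rejected.
{shape=hexagon, size=9, color=black, texture=rough}: shape is hexagon, has this property → Accepted.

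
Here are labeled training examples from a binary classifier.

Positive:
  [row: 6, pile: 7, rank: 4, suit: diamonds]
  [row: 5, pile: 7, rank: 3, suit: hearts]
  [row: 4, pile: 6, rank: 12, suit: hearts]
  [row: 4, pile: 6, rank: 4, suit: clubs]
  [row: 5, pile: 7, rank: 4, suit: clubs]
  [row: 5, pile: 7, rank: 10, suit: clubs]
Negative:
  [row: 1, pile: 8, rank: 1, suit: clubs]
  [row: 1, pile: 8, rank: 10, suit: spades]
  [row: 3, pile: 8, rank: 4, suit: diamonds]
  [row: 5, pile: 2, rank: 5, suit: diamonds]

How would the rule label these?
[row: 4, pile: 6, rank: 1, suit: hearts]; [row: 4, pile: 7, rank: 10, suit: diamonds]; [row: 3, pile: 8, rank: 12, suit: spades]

Positive, Positive, Negative

One predicate separates the groups cleanly: pile ≥ 6 AND row ≥ 4.
[row: 4, pile: 6, rank: 1, suit: hearts] — pile = 6, row = 4, hence Positive.
[row: 4, pile: 7, rank: 10, suit: diamonds] — pile = 7, row = 4, hence Positive.
[row: 3, pile: 8, rank: 12, suit: spades] — pile = 8, row = 3, hence Negative.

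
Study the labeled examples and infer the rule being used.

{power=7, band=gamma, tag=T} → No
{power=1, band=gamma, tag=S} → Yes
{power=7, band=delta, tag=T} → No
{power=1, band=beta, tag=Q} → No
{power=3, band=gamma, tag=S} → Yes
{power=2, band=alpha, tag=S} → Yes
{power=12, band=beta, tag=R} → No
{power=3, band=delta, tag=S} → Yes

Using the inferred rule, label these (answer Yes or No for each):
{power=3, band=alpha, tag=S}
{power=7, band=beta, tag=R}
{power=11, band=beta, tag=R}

Yes, No, No

The pattern is that an item is 'Yes' exactly when: tag is S.
{power=3, band=alpha, tag=S} → tag is S → Yes. {power=7, band=beta, tag=R} → tag is R → No. {power=11, band=beta, tag=R} → tag is R → No.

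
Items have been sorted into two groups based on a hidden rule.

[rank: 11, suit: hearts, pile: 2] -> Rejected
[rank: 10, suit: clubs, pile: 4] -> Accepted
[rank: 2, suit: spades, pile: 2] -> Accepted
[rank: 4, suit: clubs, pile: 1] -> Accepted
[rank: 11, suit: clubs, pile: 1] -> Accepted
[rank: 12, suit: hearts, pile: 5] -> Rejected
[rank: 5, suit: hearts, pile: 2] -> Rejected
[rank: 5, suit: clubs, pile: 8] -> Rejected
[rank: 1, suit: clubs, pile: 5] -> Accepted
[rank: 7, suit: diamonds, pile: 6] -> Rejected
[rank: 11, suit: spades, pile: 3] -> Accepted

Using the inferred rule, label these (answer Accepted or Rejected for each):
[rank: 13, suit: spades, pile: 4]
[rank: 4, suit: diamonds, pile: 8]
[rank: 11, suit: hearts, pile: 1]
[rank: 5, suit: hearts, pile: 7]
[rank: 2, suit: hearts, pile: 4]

One predicate separates the groups cleanly: suit is not hearts AND pile ≤ 5.
[rank: 13, suit: spades, pile: 4]: suit is spades, pile = 4 — qualifies, so Accepted.
[rank: 4, suit: diamonds, pile: 8]: suit is diamonds, pile = 8 — doesn't match, so Rejected.
[rank: 11, suit: hearts, pile: 1]: suit is hearts, pile = 1 — doesn't match, so Rejected.
[rank: 5, suit: hearts, pile: 7]: suit is hearts, pile = 7 — doesn't match, so Rejected.
[rank: 2, suit: hearts, pile: 4]: suit is hearts, pile = 4 — doesn't match, so Rejected.

Accepted, Rejected, Rejected, Rejected, Rejected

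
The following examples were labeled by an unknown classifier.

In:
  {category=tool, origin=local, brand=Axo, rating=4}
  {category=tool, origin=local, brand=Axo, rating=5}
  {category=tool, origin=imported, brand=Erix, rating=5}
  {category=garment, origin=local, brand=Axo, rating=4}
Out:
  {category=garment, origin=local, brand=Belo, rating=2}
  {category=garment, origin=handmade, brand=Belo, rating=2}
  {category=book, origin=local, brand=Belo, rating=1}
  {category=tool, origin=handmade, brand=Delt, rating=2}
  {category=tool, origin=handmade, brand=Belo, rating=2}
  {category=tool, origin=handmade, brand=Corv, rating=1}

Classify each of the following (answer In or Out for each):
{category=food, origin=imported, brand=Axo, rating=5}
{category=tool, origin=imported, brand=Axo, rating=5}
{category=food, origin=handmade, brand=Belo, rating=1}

The pattern is that an item is 'In' exactly when: rating ≥ 4.
In: {category=food, origin=imported, brand=Axo, rating=5}, since rating = 5.
In: {category=tool, origin=imported, brand=Axo, rating=5}, since rating = 5.
Out: {category=food, origin=handmade, brand=Belo, rating=1}, since rating = 1.

In, In, Out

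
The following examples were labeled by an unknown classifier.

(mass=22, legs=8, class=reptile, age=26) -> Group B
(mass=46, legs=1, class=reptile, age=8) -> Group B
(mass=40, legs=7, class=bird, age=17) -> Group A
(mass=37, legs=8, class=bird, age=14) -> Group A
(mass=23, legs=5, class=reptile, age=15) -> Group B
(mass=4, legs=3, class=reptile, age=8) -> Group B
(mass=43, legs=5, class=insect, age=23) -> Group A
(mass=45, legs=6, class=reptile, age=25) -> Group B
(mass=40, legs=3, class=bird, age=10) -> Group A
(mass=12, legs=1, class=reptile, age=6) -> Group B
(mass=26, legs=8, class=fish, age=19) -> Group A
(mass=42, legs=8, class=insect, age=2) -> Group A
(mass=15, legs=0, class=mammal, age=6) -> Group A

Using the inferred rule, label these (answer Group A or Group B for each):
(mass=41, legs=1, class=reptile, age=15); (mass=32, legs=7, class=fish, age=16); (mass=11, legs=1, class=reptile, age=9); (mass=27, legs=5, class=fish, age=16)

'Group A' ⟺ class is not reptile.
(mass=41, legs=1, class=reptile, age=15): Group B (class is reptile). (mass=32, legs=7, class=fish, age=16): Group A (class is fish). (mass=11, legs=1, class=reptile, age=9): Group B (class is reptile). (mass=27, legs=5, class=fish, age=16): Group A (class is fish).

Group B, Group A, Group B, Group A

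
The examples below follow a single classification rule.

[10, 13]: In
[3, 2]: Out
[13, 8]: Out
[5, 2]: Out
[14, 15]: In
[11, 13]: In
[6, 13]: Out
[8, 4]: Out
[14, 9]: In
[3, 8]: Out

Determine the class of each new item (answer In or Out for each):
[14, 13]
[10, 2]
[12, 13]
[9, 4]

The rule appears to be: sum ≥ 23.
[14, 13]: 14+13 = 27, satisfies this → In. [10, 2]: 10+2 = 12, does not fit → Out. [12, 13]: 12+13 = 25, satisfies this → In. [9, 4]: 9+4 = 13, does not fit → Out.

In, Out, In, Out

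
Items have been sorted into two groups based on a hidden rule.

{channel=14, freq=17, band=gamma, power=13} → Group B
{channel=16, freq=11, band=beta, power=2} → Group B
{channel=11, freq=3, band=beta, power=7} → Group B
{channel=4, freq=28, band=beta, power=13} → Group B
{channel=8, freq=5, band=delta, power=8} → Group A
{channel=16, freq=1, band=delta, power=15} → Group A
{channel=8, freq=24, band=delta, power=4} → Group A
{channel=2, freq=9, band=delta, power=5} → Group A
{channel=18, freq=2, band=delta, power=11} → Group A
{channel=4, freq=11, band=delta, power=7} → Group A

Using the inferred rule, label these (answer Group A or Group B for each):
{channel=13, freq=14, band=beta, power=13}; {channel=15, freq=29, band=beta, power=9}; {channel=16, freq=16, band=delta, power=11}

Group B, Group B, Group A

One predicate separates the groups cleanly: band is delta.
{channel=13, freq=14, band=beta, power=13}: band is beta — does not pass, so Group B. {channel=15, freq=29, band=beta, power=9}: band is beta — does not pass, so Group B. {channel=16, freq=16, band=delta, power=11}: band is delta — qualifies, so Group A.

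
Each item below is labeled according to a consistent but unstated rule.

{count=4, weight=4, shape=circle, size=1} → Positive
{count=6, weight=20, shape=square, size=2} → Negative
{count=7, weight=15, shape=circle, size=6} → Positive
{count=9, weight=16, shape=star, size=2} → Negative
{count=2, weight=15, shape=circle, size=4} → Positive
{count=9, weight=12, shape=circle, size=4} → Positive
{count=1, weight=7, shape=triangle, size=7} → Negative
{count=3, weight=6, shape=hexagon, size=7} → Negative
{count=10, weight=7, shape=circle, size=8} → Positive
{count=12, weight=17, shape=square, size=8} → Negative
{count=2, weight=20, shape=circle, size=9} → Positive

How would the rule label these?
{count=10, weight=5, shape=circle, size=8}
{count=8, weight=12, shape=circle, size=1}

The pattern is that an item is 'Positive' exactly when: shape is circle.
Positive: {count=10, weight=5, shape=circle, size=8}, since shape is circle.
Positive: {count=8, weight=12, shape=circle, size=1}, since shape is circle.

Positive, Positive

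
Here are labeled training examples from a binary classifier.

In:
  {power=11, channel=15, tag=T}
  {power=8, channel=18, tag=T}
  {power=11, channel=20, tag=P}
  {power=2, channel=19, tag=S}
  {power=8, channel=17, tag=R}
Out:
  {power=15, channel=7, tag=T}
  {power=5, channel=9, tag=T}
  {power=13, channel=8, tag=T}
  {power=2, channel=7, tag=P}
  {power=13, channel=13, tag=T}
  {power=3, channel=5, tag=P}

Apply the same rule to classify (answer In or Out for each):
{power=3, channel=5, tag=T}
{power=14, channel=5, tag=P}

Out, Out

A rule that fits every label: channel ≥ 15 — true of each 'In' example, false of each 'Out' one.
Out: {power=3, channel=5, tag=T}, since channel = 5.
Out: {power=14, channel=5, tag=P}, since channel = 5.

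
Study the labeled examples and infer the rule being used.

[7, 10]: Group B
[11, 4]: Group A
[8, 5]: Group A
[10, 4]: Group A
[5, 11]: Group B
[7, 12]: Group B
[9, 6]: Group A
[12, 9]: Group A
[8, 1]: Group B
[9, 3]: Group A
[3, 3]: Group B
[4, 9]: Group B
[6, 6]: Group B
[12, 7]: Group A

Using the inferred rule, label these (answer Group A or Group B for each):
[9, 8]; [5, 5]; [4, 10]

Rule: first > second AND sum ≥ 12. This holds for each 'Group A' example and fails for each 'Group B' one.
[9, 8]: Group A (9 > 8, 9+8 = 17).
[5, 5]: Group B (5 = 5, 5+5 = 10).
[4, 10]: Group B (4 < 10, 4+10 = 14).

Group A, Group B, Group B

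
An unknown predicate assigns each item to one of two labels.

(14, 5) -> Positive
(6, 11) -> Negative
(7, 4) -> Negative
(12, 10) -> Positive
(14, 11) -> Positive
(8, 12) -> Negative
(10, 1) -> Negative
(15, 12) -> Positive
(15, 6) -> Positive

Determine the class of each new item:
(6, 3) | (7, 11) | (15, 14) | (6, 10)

Negative, Negative, Positive, Negative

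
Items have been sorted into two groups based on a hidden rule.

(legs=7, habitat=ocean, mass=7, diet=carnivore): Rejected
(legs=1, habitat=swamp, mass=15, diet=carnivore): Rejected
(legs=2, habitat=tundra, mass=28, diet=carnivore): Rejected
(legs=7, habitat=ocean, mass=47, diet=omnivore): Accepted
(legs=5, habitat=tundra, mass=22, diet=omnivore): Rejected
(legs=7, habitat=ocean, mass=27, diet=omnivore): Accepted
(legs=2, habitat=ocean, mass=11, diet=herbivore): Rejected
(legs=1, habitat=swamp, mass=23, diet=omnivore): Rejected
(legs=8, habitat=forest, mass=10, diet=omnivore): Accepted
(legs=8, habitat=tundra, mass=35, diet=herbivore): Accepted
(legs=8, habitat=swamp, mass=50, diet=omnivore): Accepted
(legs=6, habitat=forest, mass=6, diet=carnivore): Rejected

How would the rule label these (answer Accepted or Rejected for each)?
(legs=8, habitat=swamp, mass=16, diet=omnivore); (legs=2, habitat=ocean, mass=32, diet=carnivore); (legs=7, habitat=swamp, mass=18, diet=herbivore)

'Accepted' ⟺ legs ≥ 6 AND mass ≥ 10.

Accepted, Rejected, Accepted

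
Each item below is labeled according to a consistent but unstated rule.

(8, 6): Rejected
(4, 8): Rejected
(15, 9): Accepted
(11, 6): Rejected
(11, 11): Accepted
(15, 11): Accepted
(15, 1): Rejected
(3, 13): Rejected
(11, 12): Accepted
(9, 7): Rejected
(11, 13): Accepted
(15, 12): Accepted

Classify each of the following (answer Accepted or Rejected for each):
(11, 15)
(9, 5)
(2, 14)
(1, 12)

Accepted, Rejected, Rejected, Rejected

The pattern is that an item is 'Accepted' exactly when: sum ≥ 22.
(11, 15) → 11+15 = 26 → Accepted. (9, 5) → 9+5 = 14 → Rejected. (2, 14) → 2+14 = 16 → Rejected. (1, 12) → 1+12 = 13 → Rejected.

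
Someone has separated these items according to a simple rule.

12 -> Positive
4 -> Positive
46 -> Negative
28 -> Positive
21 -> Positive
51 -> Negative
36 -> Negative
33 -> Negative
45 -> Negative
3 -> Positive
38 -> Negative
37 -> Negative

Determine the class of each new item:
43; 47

Rule: at most 28. This holds for each 'Positive' example and fails for each 'Negative' one.

Negative, Negative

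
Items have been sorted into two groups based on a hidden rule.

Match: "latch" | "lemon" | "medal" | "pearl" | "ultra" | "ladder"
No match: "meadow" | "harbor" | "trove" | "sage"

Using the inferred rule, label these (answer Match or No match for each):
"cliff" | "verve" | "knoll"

The simplest hypothesis consistent with all the labels is: contains 'l'.

Match, No match, Match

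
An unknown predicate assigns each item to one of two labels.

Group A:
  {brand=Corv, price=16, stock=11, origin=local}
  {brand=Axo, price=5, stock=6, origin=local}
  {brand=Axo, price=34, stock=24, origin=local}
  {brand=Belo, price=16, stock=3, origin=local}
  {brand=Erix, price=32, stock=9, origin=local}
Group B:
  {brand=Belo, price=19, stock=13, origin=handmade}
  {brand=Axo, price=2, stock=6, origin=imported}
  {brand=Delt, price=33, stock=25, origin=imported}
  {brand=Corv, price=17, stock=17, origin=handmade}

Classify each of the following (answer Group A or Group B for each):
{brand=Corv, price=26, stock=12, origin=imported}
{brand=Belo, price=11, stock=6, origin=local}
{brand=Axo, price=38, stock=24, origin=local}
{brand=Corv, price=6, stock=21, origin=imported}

Group B, Group A, Group A, Group B

The simplest hypothesis consistent with all the labels is: origin is local.
{brand=Corv, price=26, stock=12, origin=imported}: origin is imported — does not satisfy this, so Group B.
{brand=Belo, price=11, stock=6, origin=local}: origin is local — fits, so Group A.
{brand=Axo, price=38, stock=24, origin=local}: origin is local — fits, so Group A.
{brand=Corv, price=6, stock=21, origin=imported}: origin is imported — does not satisfy this, so Group B.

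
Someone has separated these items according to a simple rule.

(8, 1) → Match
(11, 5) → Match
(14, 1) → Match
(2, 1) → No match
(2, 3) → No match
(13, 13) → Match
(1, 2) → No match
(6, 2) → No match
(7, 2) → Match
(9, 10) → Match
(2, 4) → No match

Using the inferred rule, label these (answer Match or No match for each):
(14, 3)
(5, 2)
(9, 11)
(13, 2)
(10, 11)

One predicate separates the groups cleanly: sum ≥ 9.

Match, No match, Match, Match, Match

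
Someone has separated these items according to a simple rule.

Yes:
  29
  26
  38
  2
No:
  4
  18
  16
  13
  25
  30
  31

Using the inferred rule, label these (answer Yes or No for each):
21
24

Every 'Yes' example satisfies: ≡ 2 (mod 3). None of the 'No' examples do.
No: 21, since 21 mod 3 = 0.
No: 24, since 24 mod 3 = 0.

No, No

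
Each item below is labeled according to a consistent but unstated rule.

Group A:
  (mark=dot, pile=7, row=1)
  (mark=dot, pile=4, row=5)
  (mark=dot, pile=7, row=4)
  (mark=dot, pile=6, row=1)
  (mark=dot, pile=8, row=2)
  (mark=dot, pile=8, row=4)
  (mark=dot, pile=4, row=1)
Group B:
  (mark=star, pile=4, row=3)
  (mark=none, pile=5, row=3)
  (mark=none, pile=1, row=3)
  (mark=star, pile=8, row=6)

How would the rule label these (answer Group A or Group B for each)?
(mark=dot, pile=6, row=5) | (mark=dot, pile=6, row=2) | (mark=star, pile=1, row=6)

Group A, Group A, Group B

Every 'Group A' example satisfies: mark is dot. None of the 'Group B' examples do.
(mark=dot, pile=6, row=5): mark is dot, passes → Group A.
(mark=dot, pile=6, row=2): mark is dot, passes → Group A.
(mark=star, pile=1, row=6): mark is star, does not pass → Group B.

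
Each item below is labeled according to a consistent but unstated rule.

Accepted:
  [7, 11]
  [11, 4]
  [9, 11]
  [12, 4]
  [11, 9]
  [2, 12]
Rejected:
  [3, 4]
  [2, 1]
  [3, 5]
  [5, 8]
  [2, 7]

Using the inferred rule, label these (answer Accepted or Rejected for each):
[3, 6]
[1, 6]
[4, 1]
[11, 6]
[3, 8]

Rejected, Rejected, Rejected, Accepted, Rejected

The rule appears to be: sum ≥ 14.
[3, 6] → 3+6 = 9 → Rejected. [1, 6] → 1+6 = 7 → Rejected. [4, 1] → 4+1 = 5 → Rejected. [11, 6] → 11+6 = 17 → Accepted. [3, 8] → 3+8 = 11 → Rejected.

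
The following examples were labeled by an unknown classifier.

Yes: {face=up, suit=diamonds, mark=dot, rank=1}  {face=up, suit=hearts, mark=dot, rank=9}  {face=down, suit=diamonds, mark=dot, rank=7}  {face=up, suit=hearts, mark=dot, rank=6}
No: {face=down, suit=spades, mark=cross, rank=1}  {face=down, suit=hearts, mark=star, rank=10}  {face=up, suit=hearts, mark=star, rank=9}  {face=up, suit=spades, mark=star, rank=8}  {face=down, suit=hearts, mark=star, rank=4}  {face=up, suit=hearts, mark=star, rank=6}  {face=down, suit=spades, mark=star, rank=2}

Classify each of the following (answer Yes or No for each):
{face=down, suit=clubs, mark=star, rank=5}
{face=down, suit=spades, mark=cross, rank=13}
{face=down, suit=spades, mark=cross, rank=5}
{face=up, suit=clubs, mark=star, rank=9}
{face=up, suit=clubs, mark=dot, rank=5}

The rule appears to be: mark is dot.
{face=down, suit=clubs, mark=star, rank=5} — mark is star, hence No. {face=down, suit=spades, mark=cross, rank=13} — mark is cross, hence No. {face=down, suit=spades, mark=cross, rank=5} — mark is cross, hence No. {face=up, suit=clubs, mark=star, rank=9} — mark is star, hence No. {face=up, suit=clubs, mark=dot, rank=5} — mark is dot, hence Yes.

No, No, No, No, Yes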